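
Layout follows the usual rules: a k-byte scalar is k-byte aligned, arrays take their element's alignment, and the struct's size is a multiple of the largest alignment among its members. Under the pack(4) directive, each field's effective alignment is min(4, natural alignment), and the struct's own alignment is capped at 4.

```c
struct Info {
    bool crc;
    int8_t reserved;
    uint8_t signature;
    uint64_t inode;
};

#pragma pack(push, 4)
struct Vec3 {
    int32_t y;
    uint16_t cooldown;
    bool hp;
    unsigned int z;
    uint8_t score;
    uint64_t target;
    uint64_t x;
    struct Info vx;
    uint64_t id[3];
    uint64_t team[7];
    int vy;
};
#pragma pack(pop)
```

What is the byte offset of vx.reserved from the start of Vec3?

Info: 0..1  crc  (1B, 1-aligned); 1..2  reserved  (1B, 1-aligned); 2..3  signature  (1B, 1-aligned); 3..8  -- padding (5B); 8..16  inode  (8B, 8-aligned); sizeof = 16, alignof = 8
0..4  y  (4B, 4-aligned)
4..6  cooldown  (2B, 2-aligned)
6..7  hp  (1B, 1-aligned)
7..8  -- padding (1B)
8..12  z  (4B, 4-aligned)
12..13  score  (1B, 1-aligned)
13..16  -- padding (3B)
16..24  target  (8B, 4-aligned)
24..32  x  (8B, 4-aligned)
32..48  vx  (16B, 4-aligned)
within Info: reserved at 1
32 + 1 = 33

33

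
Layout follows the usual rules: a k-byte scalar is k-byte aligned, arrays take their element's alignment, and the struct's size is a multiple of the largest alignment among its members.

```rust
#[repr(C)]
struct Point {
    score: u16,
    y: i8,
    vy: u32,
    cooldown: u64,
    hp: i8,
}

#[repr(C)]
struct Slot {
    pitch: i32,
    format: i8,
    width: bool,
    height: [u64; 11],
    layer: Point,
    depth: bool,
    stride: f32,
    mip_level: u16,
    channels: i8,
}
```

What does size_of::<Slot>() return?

Point: score at 0 (size 2, align 2) → ends 2; y at 2 (size 1, align 1) → ends 3; pad 1 to align 4 for vy; vy at 4 (size 4, align 4) → ends 8; cooldown at 8 (size 8, align 8) → ends 16; hp at 16 (size 1, align 1) → ends 17; tail pad 7 to reach multiple of 8; total 24 bytes, alignment 8
pitch at 0 (size 4, align 4) → ends 4
format at 4 (size 1, align 1) → ends 5
width at 5 (size 1, align 1) → ends 6
pad 2 to align 8 for height
height at 8 (size 88, align 8) → ends 96
layer at 96 (size 24, align 8) → ends 120
depth at 120 (size 1, align 1) → ends 121
pad 3 to align 4 for stride
stride at 124 (size 4, align 4) → ends 128
mip_level at 128 (size 2, align 2) → ends 130
channels at 130 (size 1, align 1) → ends 131
tail pad 5 to reach multiple of 8
total 136 bytes, alignment 8

136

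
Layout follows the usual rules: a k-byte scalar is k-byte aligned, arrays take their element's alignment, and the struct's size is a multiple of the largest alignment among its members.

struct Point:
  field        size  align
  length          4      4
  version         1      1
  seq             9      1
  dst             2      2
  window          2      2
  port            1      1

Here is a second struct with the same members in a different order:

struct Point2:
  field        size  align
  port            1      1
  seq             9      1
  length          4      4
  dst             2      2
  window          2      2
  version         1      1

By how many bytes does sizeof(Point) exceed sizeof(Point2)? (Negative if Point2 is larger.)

@0: length [4B, align 4] → 4
@4: version [1B, align 1] → 5
@5: seq [9B, align 1] → 14
@14: dst [2B, align 2] → 16
@16: window [2B, align 2] → 18
@18: port [1B, align 1] → 19
+1 tail pad (align 4)
size 20, align 4
— Point2 —
@0: port [1B, align 1] → 1
@1: seq [9B, align 1] → 10
+2 pad (align 4)
@12: length [4B, align 4] → 16
@16: dst [2B, align 2] → 18
@18: window [2B, align 2] → 20
@20: version [1B, align 1] → 21
+3 tail pad (align 4)
size 24, align 4
20 − 24 = -4

-4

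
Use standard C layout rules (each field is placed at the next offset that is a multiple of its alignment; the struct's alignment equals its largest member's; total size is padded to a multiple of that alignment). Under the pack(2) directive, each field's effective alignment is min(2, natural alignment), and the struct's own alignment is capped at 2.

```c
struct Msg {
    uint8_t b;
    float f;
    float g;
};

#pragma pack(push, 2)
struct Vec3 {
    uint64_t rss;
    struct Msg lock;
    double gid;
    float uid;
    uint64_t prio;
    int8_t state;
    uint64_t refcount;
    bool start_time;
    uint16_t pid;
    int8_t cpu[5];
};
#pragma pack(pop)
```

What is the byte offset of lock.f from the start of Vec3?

Msg: b at 0 (size 1, align 1) → ends 1; pad 3 to align 4 for f; f at 4 (size 4, align 4) → ends 8; g at 8 (size 4, align 4) → ends 12; total 12 bytes, alignment 4
rss at 0 (size 8, align 2) → ends 8
lock at 8 (size 12, align 2) → ends 20
within Msg: f at 4
8 + 4 = 12

12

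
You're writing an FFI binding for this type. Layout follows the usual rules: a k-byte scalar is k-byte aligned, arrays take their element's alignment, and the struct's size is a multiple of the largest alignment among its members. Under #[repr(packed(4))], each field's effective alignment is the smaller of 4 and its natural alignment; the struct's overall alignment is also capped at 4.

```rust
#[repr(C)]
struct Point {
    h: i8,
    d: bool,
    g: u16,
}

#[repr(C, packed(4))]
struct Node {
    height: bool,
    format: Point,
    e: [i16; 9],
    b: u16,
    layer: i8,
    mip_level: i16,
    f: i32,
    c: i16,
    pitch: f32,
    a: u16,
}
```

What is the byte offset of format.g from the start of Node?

4

Point: h at 0 (size 1, align 1) → ends 1; d at 1 (size 1, align 1) → ends 2; g at 2 (size 2, align 2) → ends 4; total 4 bytes, alignment 2
height at 0 (size 1, align 1) → ends 1
pad 1 to align 2 for format
format at 2 (size 4, align 2) → ends 6
within Point: g at 2
2 + 2 = 4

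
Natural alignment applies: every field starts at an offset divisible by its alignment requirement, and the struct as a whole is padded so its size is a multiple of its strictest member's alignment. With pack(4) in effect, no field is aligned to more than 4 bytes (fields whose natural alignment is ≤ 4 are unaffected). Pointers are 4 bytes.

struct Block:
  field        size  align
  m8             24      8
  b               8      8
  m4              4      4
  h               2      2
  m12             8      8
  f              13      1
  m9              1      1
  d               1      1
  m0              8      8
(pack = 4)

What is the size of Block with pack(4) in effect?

@0: m8 [24B, align 4] → 24
@24: b [8B, align 4] → 32
@32: m4 [4B, align 4] → 36
@36: h [2B, align 2] → 38
+2 pad (align 4)
@40: m12 [8B, align 4] → 48
@48: f [13B, align 1] → 61
@61: m9 [1B, align 1] → 62
@62: d [1B, align 1] → 63
+1 pad (align 4)
@64: m0 [8B, align 4] → 72
size 72, align 4

72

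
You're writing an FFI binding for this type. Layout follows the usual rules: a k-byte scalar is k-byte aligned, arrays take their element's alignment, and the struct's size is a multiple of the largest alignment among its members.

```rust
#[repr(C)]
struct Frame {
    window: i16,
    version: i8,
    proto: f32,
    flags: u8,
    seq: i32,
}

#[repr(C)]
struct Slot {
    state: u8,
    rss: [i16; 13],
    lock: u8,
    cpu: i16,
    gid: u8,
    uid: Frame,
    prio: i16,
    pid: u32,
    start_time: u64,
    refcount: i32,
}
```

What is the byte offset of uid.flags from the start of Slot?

44

Frame: 0..2  window  (2B, 2-aligned); 2..3  version  (1B, 1-aligned); 3..4  -- padding (1B); 4..8  proto  (4B, 4-aligned); 8..9  flags  (1B, 1-aligned); 9..12  -- padding (3B); 12..16  seq  (4B, 4-aligned); sizeof = 16, alignof = 4
0..1  state  (1B, 1-aligned)
1..2  -- padding (1B)
2..28  rss  (26B, 2-aligned)
28..29  lock  (1B, 1-aligned)
29..30  -- padding (1B)
30..32  cpu  (2B, 2-aligned)
32..33  gid  (1B, 1-aligned)
33..36  -- padding (3B)
36..52  uid  (16B, 4-aligned)
within Frame: flags at 8
36 + 8 = 44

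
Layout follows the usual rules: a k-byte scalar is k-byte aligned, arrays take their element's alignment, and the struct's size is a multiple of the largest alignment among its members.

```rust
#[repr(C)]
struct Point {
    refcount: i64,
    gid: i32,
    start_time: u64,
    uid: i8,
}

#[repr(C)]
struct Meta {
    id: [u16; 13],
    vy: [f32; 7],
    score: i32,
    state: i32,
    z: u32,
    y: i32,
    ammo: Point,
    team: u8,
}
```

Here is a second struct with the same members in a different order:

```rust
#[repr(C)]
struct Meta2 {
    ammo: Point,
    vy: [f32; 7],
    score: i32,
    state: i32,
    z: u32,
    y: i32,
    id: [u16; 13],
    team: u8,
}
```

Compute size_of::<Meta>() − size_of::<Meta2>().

Point: @0: refcount [8B, align 8] → 8; @8: gid [4B, align 4] → 12; +4 pad (align 8); @16: start_time [8B, align 8] → 24; @24: uid [1B, align 1] → 25; +7 tail pad (align 8); size 32, align 8
@0: id [26B, align 2] → 26
+2 pad (align 4)
@28: vy [28B, align 4] → 56
@56: score [4B, align 4] → 60
@60: state [4B, align 4] → 64
@64: z [4B, align 4] → 68
@68: y [4B, align 4] → 72
@72: ammo [32B, align 8] → 104
@104: team [1B, align 1] → 105
+7 tail pad (align 8)
size 112, align 8
— Meta2 —
@0: ammo [32B, align 8] → 32
@32: vy [28B, align 4] → 60
@60: score [4B, align 4] → 64
@64: state [4B, align 4] → 68
@68: z [4B, align 4] → 72
@72: y [4B, align 4] → 76
@76: id [26B, align 2] → 102
@102: team [1B, align 1] → 103
+1 tail pad (align 8)
size 104, align 8
112 − 104 = 8

8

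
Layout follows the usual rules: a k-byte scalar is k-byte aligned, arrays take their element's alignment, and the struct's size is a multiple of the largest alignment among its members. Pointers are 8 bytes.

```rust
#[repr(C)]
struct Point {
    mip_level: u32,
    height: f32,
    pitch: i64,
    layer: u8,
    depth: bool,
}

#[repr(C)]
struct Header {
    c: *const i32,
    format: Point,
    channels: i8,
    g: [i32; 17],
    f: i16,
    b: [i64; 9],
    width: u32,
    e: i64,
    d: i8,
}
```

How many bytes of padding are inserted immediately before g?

3

Point: 0..4  mip_level  (4B, 4-aligned); 4..8  height  (4B, 4-aligned); 8..16  pitch  (8B, 8-aligned); 16..17  layer  (1B, 1-aligned); 17..18  depth  (1B, 1-aligned); 18..24  -- tail padding (6B); sizeof = 24, alignof = 8
0..8  c  (8B, 8-aligned)
8..32  format  (24B, 8-aligned)
32..33  channels  (1B, 1-aligned)
33..36  -- padding (3B)
36..104  g  (68B, 4-aligned)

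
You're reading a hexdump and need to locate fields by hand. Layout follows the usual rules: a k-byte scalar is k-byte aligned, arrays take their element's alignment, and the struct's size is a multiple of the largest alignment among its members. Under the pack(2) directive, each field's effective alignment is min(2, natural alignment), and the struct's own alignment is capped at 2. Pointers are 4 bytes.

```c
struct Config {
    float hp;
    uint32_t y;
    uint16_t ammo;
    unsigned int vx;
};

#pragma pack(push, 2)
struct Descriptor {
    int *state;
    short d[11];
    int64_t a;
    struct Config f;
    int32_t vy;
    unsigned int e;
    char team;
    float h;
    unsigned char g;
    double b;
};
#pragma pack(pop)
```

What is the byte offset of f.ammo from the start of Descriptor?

Config: hp at 0 (size 4, align 4) → ends 4; y at 4 (size 4, align 4) → ends 8; ammo at 8 (size 2, align 2) → ends 10; pad 2 to align 4 for vx; vx at 12 (size 4, align 4) → ends 16; total 16 bytes, alignment 4
state at 0 (size 4, align 2) → ends 4
d at 4 (size 22, align 2) → ends 26
a at 26 (size 8, align 2) → ends 34
f at 34 (size 16, align 2) → ends 50
within Config: ammo at 8
34 + 8 = 42

42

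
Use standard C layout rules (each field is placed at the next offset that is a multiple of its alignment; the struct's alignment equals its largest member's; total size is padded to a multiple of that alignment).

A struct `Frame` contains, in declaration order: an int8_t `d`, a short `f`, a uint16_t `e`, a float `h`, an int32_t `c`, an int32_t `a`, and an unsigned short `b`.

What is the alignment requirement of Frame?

member alignments: d=1, f=2, e=2, h=4, c=4, a=4, b=2
max = 4

4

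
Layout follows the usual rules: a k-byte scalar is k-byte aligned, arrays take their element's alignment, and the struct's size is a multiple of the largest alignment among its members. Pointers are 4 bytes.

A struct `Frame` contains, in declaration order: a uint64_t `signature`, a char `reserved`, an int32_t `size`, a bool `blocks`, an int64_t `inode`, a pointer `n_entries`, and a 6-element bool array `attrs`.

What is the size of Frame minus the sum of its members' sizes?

16

@0: signature [8B, align 8] → 8
@8: reserved [1B, align 1] → 9
+3 pad (align 4)
@12: size [4B, align 4] → 16
@16: blocks [1B, align 1] → 17
+7 pad (align 8)
@24: inode [8B, align 8] → 32
@32: n_entries [4B, align 4] → 36
@36: attrs [6B, align 1] → 42
+6 tail pad (align 8)
size 48, align 8
data bytes 32, size 48 → padding 16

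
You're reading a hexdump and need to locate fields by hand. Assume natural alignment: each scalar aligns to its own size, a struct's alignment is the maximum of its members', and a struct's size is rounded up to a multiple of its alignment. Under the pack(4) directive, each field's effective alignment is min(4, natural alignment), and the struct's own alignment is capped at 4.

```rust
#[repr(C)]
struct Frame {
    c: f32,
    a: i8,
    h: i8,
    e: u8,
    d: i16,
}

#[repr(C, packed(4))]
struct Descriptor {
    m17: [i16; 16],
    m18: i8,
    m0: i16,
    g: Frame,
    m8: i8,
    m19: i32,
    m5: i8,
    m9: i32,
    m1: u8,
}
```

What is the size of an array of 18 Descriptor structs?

Frame: @0: c [4B, align 4] → 4; @4: a [1B, align 1] → 5; @5: h [1B, align 1] → 6; @6: e [1B, align 1] → 7; +1 pad (align 2); @8: d [2B, align 2] → 10; +2 tail pad (align 4); size 12, align 4
@0: m17 [32B, align 2] → 32
@32: m18 [1B, align 1] → 33
+1 pad (align 2)
@34: m0 [2B, align 2] → 36
@36: g [12B, align 4] → 48
@48: m8 [1B, align 1] → 49
+3 pad (align 4)
@52: m19 [4B, align 4] → 56
@56: m5 [1B, align 1] → 57
+3 pad (align 4)
@60: m9 [4B, align 4] → 64
@64: m1 [1B, align 1] → 65
+3 tail pad (align 4)
size 68, align 4
array of 18: 18 × 68 = 1224

1224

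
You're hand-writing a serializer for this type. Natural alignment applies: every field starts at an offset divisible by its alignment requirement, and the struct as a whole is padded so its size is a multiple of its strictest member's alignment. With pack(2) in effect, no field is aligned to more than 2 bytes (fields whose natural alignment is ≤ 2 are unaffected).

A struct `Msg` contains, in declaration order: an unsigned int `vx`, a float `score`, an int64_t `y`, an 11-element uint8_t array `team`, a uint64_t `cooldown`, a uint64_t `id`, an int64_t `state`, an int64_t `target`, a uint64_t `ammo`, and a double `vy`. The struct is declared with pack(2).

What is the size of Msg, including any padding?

0..4  vx  (4B, 2-aligned)
4..8  score  (4B, 2-aligned)
8..16  y  (8B, 2-aligned)
16..27  team  (11B, 1-aligned)
27..28  -- padding (1B)
28..36  cooldown  (8B, 2-aligned)
36..44  id  (8B, 2-aligned)
44..52  state  (8B, 2-aligned)
52..60  target  (8B, 2-aligned)
60..68  ammo  (8B, 2-aligned)
68..76  vy  (8B, 2-aligned)
sizeof = 76, alignof = 2

76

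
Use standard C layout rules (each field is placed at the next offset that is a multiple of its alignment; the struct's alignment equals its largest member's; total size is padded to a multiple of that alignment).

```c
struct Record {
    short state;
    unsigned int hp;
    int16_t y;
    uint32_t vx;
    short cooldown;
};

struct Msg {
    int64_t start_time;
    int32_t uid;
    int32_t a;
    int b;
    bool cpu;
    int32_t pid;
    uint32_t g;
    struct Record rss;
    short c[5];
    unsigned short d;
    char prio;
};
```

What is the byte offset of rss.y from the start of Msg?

Record: 0..2  state  (2B, 2-aligned); 2..4  -- padding (2B); 4..8  hp  (4B, 4-aligned); 8..10  y  (2B, 2-aligned); 10..12  -- padding (2B); 12..16  vx  (4B, 4-aligned); 16..18  cooldown  (2B, 2-aligned); 18..20  -- tail padding (2B); sizeof = 20, alignof = 4
0..8  start_time  (8B, 8-aligned)
8..12  uid  (4B, 4-aligned)
12..16  a  (4B, 4-aligned)
16..20  b  (4B, 4-aligned)
20..21  cpu  (1B, 1-aligned)
21..24  -- padding (3B)
24..28  pid  (4B, 4-aligned)
28..32  g  (4B, 4-aligned)
32..52  rss  (20B, 4-aligned)
within Record: y at 8
32 + 8 = 40

40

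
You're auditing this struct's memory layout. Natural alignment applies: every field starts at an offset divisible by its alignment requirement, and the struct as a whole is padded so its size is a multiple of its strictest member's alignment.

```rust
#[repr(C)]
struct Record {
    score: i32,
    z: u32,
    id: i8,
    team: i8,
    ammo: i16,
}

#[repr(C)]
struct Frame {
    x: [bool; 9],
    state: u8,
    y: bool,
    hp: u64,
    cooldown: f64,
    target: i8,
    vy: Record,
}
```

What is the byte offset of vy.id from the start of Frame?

Record: 0..4  score  (4B, 4-aligned); 4..8  z  (4B, 4-aligned); 8..9  id  (1B, 1-aligned); 9..10  team  (1B, 1-aligned); 10..12  ammo  (2B, 2-aligned); sizeof = 12, alignof = 4
0..9  x  (9B, 1-aligned)
9..10  state  (1B, 1-aligned)
10..11  y  (1B, 1-aligned)
11..16  -- padding (5B)
16..24  hp  (8B, 8-aligned)
24..32  cooldown  (8B, 8-aligned)
32..33  target  (1B, 1-aligned)
33..36  -- padding (3B)
36..48  vy  (12B, 4-aligned)
within Record: id at 8
36 + 8 = 44

44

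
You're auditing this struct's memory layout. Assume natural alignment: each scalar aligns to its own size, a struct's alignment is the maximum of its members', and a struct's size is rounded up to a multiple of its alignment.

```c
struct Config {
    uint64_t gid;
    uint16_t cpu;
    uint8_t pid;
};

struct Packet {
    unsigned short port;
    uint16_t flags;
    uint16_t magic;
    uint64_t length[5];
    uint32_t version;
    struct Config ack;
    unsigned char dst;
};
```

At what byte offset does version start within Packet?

48

Config: gid at 0 (size 8, align 8) → ends 8; cpu at 8 (size 2, align 2) → ends 10; pid at 10 (size 1, align 1) → ends 11; tail pad 5 to reach multiple of 8; total 16 bytes, alignment 8
port at 0 (size 2, align 2) → ends 2
flags at 2 (size 2, align 2) → ends 4
magic at 4 (size 2, align 2) → ends 6
pad 2 to align 8 for length
length at 8 (size 40, align 8) → ends 48
version at 48 (size 4, align 4) → ends 52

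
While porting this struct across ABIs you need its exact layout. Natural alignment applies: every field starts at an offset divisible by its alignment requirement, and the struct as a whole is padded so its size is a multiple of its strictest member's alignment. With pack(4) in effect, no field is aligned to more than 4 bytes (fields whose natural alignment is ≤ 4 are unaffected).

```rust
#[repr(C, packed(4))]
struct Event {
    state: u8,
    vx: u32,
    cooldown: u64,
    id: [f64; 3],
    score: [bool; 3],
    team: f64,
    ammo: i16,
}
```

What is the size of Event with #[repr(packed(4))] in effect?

56

0..1  state  (1B, 1-aligned)
1..4  -- padding (3B)
4..8  vx  (4B, 4-aligned)
8..16  cooldown  (8B, 4-aligned)
16..40  id  (24B, 4-aligned)
40..43  score  (3B, 1-aligned)
43..44  -- padding (1B)
44..52  team  (8B, 4-aligned)
52..54  ammo  (2B, 2-aligned)
54..56  -- tail padding (2B)
sizeof = 56, alignof = 4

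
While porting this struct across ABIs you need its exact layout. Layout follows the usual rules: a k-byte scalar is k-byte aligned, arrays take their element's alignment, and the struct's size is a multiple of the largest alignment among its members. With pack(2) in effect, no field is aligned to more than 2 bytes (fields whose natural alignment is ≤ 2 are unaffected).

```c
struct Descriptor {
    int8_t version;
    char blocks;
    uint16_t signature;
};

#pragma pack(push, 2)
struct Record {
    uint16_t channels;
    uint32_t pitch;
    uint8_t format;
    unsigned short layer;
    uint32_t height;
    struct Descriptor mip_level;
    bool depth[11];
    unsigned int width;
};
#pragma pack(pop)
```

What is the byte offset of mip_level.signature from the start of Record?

Descriptor: version at 0 (size 1, align 1) → ends 1; blocks at 1 (size 1, align 1) → ends 2; signature at 2 (size 2, align 2) → ends 4; total 4 bytes, alignment 2
channels at 0 (size 2, align 2) → ends 2
pitch at 2 (size 4, align 2) → ends 6
format at 6 (size 1, align 1) → ends 7
pad 1 to align 2 for layer
layer at 8 (size 2, align 2) → ends 10
height at 10 (size 4, align 2) → ends 14
mip_level at 14 (size 4, align 2) → ends 18
within Descriptor: signature at 2
14 + 2 = 16

16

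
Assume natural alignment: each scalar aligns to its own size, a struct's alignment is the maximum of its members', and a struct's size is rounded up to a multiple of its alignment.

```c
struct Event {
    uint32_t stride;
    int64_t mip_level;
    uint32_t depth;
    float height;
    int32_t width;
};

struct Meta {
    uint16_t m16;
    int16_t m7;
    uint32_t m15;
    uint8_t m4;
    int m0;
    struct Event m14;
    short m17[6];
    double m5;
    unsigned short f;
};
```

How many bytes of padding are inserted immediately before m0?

Event: 0..4  stride  (4B, 4-aligned); 4..8  -- padding (4B); 8..16  mip_level  (8B, 8-aligned); 16..20  depth  (4B, 4-aligned); 20..24  height  (4B, 4-aligned); 24..28  width  (4B, 4-aligned); 28..32  -- tail padding (4B); sizeof = 32, alignof = 8
0..2  m16  (2B, 2-aligned)
2..4  m7  (2B, 2-aligned)
4..8  m15  (4B, 4-aligned)
8..9  m4  (1B, 1-aligned)
9..12  -- padding (3B)
12..16  m0  (4B, 4-aligned)

3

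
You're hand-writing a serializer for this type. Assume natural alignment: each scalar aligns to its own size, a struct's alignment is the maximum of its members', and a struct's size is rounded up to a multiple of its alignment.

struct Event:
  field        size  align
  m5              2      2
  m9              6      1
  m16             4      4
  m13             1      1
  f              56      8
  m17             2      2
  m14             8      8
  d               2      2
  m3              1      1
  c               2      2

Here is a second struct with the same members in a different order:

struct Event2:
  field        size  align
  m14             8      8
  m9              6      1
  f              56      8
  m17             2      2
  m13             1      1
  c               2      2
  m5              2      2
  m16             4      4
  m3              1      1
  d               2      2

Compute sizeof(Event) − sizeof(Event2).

m5 at 0 (size 2, align 2) → ends 2
m9 at 2 (size 6, align 1) → ends 8
m16 at 8 (size 4, align 4) → ends 12
m13 at 12 (size 1, align 1) → ends 13
pad 3 to align 8 for f
f at 16 (size 56, align 8) → ends 72
m17 at 72 (size 2, align 2) → ends 74
pad 6 to align 8 for m14
m14 at 80 (size 8, align 8) → ends 88
d at 88 (size 2, align 2) → ends 90
m3 at 90 (size 1, align 1) → ends 91
pad 1 to align 2 for c
c at 92 (size 2, align 2) → ends 94
tail pad 2 to reach multiple of 8
total 96 bytes, alignment 8
— Event2 —
m14 at 0 (size 8, align 8) → ends 8
m9 at 8 (size 6, align 1) → ends 14
pad 2 to align 8 for f
f at 16 (size 56, align 8) → ends 72
m17 at 72 (size 2, align 2) → ends 74
m13 at 74 (size 1, align 1) → ends 75
pad 1 to align 2 for c
c at 76 (size 2, align 2) → ends 78
m5 at 78 (size 2, align 2) → ends 80
m16 at 80 (size 4, align 4) → ends 84
m3 at 84 (size 1, align 1) → ends 85
pad 1 to align 2 for d
d at 86 (size 2, align 2) → ends 88
total 88 bytes, alignment 8
96 − 88 = 8

8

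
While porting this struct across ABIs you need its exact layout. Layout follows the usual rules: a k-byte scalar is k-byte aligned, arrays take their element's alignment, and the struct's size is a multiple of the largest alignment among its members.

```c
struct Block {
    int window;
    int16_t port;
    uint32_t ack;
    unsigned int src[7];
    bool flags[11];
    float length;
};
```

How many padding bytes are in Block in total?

3

@0: window [4B, align 4] → 4
@4: port [2B, align 2] → 6
+2 pad (align 4)
@8: ack [4B, align 4] → 12
@12: src [28B, align 4] → 40
@40: flags [11B, align 1] → 51
+1 pad (align 4)
@52: length [4B, align 4] → 56
size 56, align 4
data bytes 53, size 56 → padding 3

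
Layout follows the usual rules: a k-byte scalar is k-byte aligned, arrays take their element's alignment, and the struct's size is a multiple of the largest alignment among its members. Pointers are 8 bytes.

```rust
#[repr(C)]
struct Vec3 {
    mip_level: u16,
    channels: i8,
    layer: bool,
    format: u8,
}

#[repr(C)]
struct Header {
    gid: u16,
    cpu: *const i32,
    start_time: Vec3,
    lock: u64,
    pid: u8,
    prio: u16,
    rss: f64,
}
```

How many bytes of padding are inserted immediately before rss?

4

Vec3: 0..2  mip_level  (2B, 2-aligned); 2..3  channels  (1B, 1-aligned); 3..4  layer  (1B, 1-aligned); 4..5  format  (1B, 1-aligned); 5..6  -- tail padding (1B); sizeof = 6, alignof = 2
0..2  gid  (2B, 2-aligned)
2..8  -- padding (6B)
8..16  cpu  (8B, 8-aligned)
16..22  start_time  (6B, 2-aligned)
22..24  -- padding (2B)
24..32  lock  (8B, 8-aligned)
32..33  pid  (1B, 1-aligned)
33..34  -- padding (1B)
34..36  prio  (2B, 2-aligned)
36..40  -- padding (4B)
40..48  rss  (8B, 8-aligned)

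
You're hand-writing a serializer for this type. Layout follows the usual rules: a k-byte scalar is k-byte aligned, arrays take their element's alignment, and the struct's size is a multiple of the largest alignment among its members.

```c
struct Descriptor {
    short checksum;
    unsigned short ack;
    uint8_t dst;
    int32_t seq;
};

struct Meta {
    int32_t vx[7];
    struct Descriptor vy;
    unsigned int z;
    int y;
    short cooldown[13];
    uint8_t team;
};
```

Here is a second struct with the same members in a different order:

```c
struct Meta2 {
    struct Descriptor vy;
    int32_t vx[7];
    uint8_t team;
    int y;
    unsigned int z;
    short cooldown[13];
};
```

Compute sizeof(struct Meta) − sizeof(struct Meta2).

-4

Descriptor: 0..2  checksum  (2B, 2-aligned); 2..4  ack  (2B, 2-aligned); 4..5  dst  (1B, 1-aligned); 5..8  -- padding (3B); 8..12  seq  (4B, 4-aligned); sizeof = 12, alignof = 4
0..28  vx  (28B, 4-aligned)
28..40  vy  (12B, 4-aligned)
40..44  z  (4B, 4-aligned)
44..48  y  (4B, 4-aligned)
48..74  cooldown  (26B, 2-aligned)
74..75  team  (1B, 1-aligned)
75..76  -- tail padding (1B)
sizeof = 76, alignof = 4
— Meta2 —
0..12  vy  (12B, 4-aligned)
12..40  vx  (28B, 4-aligned)
40..41  team  (1B, 1-aligned)
41..44  -- padding (3B)
44..48  y  (4B, 4-aligned)
48..52  z  (4B, 4-aligned)
52..78  cooldown  (26B, 2-aligned)
78..80  -- tail padding (2B)
sizeof = 80, alignof = 4
76 − 80 = -4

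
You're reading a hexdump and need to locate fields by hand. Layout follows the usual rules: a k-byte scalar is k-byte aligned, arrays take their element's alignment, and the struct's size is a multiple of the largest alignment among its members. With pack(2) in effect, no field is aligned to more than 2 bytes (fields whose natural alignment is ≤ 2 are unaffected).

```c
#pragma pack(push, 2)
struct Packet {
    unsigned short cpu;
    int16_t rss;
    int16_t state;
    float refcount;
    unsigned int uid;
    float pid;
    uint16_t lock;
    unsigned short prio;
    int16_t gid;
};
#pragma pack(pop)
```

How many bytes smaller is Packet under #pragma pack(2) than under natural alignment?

natural layout:
  @0: cpu [2B, align 2] → 2
  @2: rss [2B, align 2] → 4
  @4: state [2B, align 2] → 6
  +2 pad (align 4)
  @8: refcount [4B, align 4] → 12
  @12: uid [4B, align 4] → 16
  @16: pid [4B, align 4] → 20
  @20: lock [2B, align 2] → 22
  @22: prio [2B, align 2] → 24
  @24: gid [2B, align 2] → 26
  +2 tail pad (align 4)
  size 28, align 4
packed(2) layout:
  @0: cpu [2B, align 2] → 2
  @2: rss [2B, align 2] → 4
  @4: state [2B, align 2] → 6
  @6: refcount [4B, align 2] → 10
  @10: uid [4B, align 2] → 14
  @14: pid [4B, align 2] → 18
  @18: lock [2B, align 2] → 20
  @20: prio [2B, align 2] → 22
  @22: gid [2B, align 2] → 24
  size 24, align 2
28 − 24 = 4

4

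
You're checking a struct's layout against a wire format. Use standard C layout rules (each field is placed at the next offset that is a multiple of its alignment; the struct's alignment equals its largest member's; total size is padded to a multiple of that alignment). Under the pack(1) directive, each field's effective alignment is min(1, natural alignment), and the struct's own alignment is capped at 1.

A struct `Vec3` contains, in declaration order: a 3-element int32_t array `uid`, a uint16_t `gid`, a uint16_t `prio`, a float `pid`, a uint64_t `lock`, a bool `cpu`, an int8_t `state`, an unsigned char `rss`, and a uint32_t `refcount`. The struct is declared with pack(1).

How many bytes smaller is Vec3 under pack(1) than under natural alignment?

5

natural layout:
  uid at 0 (size 12, align 4) → ends 12
  gid at 12 (size 2, align 2) → ends 14
  prio at 14 (size 2, align 2) → ends 16
  pid at 16 (size 4, align 4) → ends 20
  pad 4 to align 8 for lock
  lock at 24 (size 8, align 8) → ends 32
  cpu at 32 (size 1, align 1) → ends 33
  state at 33 (size 1, align 1) → ends 34
  rss at 34 (size 1, align 1) → ends 35
  pad 1 to align 4 for refcount
  refcount at 36 (size 4, align 4) → ends 40
  total 40 bytes, alignment 8
packed(1) layout:
  uid at 0 (size 12, align 1) → ends 12
  gid at 12 (size 2, align 1) → ends 14
  prio at 14 (size 2, align 1) → ends 16
  pid at 16 (size 4, align 1) → ends 20
  lock at 20 (size 8, align 1) → ends 28
  cpu at 28 (size 1, align 1) → ends 29
  state at 29 (size 1, align 1) → ends 30
  rss at 30 (size 1, align 1) → ends 31
  refcount at 31 (size 4, align 1) → ends 35
  total 35 bytes, alignment 1
40 − 35 = 5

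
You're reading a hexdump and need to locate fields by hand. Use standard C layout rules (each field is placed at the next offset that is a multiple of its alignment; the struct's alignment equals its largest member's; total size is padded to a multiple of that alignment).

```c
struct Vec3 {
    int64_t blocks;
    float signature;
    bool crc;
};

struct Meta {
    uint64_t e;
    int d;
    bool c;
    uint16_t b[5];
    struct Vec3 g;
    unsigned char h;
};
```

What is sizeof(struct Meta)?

48

Vec3: @0: blocks [8B, align 8] → 8; @8: signature [4B, align 4] → 12; @12: crc [1B, align 1] → 13; +3 tail pad (align 8); size 16, align 8
@0: e [8B, align 8] → 8
@8: d [4B, align 4] → 12
@12: c [1B, align 1] → 13
+1 pad (align 2)
@14: b [10B, align 2] → 24
@24: g [16B, align 8] → 40
@40: h [1B, align 1] → 41
+7 tail pad (align 8)
size 48, align 8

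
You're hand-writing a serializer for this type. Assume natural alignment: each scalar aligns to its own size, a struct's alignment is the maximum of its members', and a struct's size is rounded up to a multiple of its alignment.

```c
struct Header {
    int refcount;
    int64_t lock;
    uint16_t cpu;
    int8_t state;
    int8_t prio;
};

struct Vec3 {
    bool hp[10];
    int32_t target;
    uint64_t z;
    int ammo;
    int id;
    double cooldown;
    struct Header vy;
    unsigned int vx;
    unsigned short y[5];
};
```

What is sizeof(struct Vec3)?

Header: @0: refcount [4B, align 4] → 4; +4 pad (align 8); @8: lock [8B, align 8] → 16; @16: cpu [2B, align 2] → 18; @18: state [1B, align 1] → 19; @19: prio [1B, align 1] → 20; +4 tail pad (align 8); size 24, align 8
@0: hp [10B, align 1] → 10
+2 pad (align 4)
@12: target [4B, align 4] → 16
@16: z [8B, align 8] → 24
@24: ammo [4B, align 4] → 28
@28: id [4B, align 4] → 32
@32: cooldown [8B, align 8] → 40
@40: vy [24B, align 8] → 64
@64: vx [4B, align 4] → 68
@68: y [10B, align 2] → 78
+2 tail pad (align 8)
size 80, align 8

80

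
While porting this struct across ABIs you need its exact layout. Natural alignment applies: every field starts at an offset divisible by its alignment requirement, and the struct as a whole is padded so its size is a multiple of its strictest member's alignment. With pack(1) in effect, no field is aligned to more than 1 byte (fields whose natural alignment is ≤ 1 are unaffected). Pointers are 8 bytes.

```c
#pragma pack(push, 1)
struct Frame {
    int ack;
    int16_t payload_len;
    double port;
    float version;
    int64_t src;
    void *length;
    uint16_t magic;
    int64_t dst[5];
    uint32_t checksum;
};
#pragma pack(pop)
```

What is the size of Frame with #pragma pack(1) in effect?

ack at 0 (size 4, align 1) → ends 4
payload_len at 4 (size 2, align 1) → ends 6
port at 6 (size 8, align 1) → ends 14
version at 14 (size 4, align 1) → ends 18
src at 18 (size 8, align 1) → ends 26
length at 26 (size 8, align 1) → ends 34
magic at 34 (size 2, align 1) → ends 36
dst at 36 (size 40, align 1) → ends 76
checksum at 76 (size 4, align 1) → ends 80
total 80 bytes, alignment 1

80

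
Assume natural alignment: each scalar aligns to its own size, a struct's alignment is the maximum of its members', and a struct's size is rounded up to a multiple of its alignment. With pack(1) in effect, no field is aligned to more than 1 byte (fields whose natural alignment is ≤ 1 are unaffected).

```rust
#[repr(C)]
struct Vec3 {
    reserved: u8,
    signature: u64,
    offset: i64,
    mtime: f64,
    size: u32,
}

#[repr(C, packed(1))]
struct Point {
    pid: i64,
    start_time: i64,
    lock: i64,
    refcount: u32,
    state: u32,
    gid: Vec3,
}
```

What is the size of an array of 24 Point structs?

1728

Vec3: @0: reserved [1B, align 1] → 1; +7 pad (align 8); @8: signature [8B, align 8] → 16; @16: offset [8B, align 8] → 24; @24: mtime [8B, align 8] → 32; @32: size [4B, align 4] → 36; +4 tail pad (align 8); size 40, align 8
@0: pid [8B, align 1] → 8
@8: start_time [8B, align 1] → 16
@16: lock [8B, align 1] → 24
@24: refcount [4B, align 1] → 28
@28: state [4B, align 1] → 32
@32: gid [40B, align 1] → 72
size 72, align 1
array of 24: 24 × 72 = 1728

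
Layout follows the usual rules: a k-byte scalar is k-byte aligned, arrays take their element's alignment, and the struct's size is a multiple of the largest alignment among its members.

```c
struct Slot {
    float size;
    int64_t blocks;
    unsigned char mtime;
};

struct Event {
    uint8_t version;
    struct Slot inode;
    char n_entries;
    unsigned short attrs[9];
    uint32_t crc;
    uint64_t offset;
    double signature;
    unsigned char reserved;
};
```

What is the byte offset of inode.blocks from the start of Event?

Slot: size at 0 (size 4, align 4) → ends 4; pad 4 to align 8 for blocks; blocks at 8 (size 8, align 8) → ends 16; mtime at 16 (size 1, align 1) → ends 17; tail pad 7 to reach multiple of 8; total 24 bytes, alignment 8
version at 0 (size 1, align 1) → ends 1
pad 7 to align 8 for inode
inode at 8 (size 24, align 8) → ends 32
within Slot: blocks at 8
8 + 8 = 16

16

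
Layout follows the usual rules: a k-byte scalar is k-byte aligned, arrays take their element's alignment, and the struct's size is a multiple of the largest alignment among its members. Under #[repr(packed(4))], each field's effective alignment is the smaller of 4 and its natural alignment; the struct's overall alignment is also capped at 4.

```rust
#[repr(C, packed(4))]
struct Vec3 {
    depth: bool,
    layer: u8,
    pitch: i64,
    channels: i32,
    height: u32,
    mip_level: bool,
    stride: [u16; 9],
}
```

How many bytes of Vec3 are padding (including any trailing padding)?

3

@0: depth [1B, align 1] → 1
@1: layer [1B, align 1] → 2
+2 pad (align 4)
@4: pitch [8B, align 4] → 12
@12: channels [4B, align 4] → 16
@16: height [4B, align 4] → 20
@20: mip_level [1B, align 1] → 21
+1 pad (align 2)
@22: stride [18B, align 2] → 40
size 40, align 4
data bytes 37, size 40 → padding 3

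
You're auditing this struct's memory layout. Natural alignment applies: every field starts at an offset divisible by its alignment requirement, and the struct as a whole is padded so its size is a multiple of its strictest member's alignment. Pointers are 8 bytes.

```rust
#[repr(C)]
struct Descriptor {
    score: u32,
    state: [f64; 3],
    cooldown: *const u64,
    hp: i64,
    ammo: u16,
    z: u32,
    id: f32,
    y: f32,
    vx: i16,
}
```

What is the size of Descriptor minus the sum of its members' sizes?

@0: score [4B, align 4] → 4
+4 pad (align 8)
@8: state [24B, align 8] → 32
@32: cooldown [8B, align 8] → 40
@40: hp [8B, align 8] → 48
@48: ammo [2B, align 2] → 50
+2 pad (align 4)
@52: z [4B, align 4] → 56
@56: id [4B, align 4] → 60
@60: y [4B, align 4] → 64
@64: vx [2B, align 2] → 66
+6 tail pad (align 8)
size 72, align 8
data bytes 60, size 72 → padding 12

12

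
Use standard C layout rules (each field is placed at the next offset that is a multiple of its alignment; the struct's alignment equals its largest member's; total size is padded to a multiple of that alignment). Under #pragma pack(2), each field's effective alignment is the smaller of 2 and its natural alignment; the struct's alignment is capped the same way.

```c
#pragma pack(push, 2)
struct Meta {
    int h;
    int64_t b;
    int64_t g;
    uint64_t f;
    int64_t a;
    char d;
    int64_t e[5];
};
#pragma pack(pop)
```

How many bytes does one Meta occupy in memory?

78 bytes

h at 0 (size 4, align 2) → ends 4
b at 4 (size 8, align 2) → ends 12
g at 12 (size 8, align 2) → ends 20
f at 20 (size 8, align 2) → ends 28
a at 28 (size 8, align 2) → ends 36
d at 36 (size 1, align 1) → ends 37
pad 1 to align 2 for e
e at 38 (size 40, align 2) → ends 78
total 78 bytes, alignment 2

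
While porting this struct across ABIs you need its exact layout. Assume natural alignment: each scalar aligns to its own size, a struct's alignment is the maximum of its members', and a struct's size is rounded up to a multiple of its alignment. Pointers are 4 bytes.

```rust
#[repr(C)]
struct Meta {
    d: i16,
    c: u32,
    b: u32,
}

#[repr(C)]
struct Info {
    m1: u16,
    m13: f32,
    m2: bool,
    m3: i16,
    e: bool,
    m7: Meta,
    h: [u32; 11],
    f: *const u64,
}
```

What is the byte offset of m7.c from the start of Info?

20

Meta: @0: d [2B, align 2] → 2; +2 pad (align 4); @4: c [4B, align 4] → 8; @8: b [4B, align 4] → 12; size 12, align 4
@0: m1 [2B, align 2] → 2
+2 pad (align 4)
@4: m13 [4B, align 4] → 8
@8: m2 [1B, align 1] → 9
+1 pad (align 2)
@10: m3 [2B, align 2] → 12
@12: e [1B, align 1] → 13
+3 pad (align 4)
@16: m7 [12B, align 4] → 28
within Meta: c at 4
16 + 4 = 20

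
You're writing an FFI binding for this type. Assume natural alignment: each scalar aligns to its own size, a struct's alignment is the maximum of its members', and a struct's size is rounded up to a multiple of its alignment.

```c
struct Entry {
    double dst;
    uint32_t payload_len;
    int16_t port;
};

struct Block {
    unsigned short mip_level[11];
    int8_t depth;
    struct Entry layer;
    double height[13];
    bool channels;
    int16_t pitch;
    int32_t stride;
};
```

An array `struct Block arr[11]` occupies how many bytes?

Entry: dst at 0 (size 8, align 8) → ends 8; payload_len at 8 (size 4, align 4) → ends 12; port at 12 (size 2, align 2) → ends 14; tail pad 2 to reach multiple of 8; total 16 bytes, alignment 8
mip_level at 0 (size 22, align 2) → ends 22
depth at 22 (size 1, align 1) → ends 23
pad 1 to align 8 for layer
layer at 24 (size 16, align 8) → ends 40
height at 40 (size 104, align 8) → ends 144
channels at 144 (size 1, align 1) → ends 145
pad 1 to align 2 for pitch
pitch at 146 (size 2, align 2) → ends 148
stride at 148 (size 4, align 4) → ends 152
total 152 bytes, alignment 8
array of 11: 11 × 152 = 1672

1672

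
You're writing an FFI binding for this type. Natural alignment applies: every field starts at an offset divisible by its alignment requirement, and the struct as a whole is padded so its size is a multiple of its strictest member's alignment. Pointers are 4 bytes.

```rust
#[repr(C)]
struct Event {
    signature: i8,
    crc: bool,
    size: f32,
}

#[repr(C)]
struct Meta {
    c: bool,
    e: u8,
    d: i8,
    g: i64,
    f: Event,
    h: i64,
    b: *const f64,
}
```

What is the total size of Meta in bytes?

40

Event: @0: signature [1B, align 1] → 1; @1: crc [1B, align 1] → 2; +2 pad (align 4); @4: size [4B, align 4] → 8; size 8, align 4
@0: c [1B, align 1] → 1
@1: e [1B, align 1] → 2
@2: d [1B, align 1] → 3
+5 pad (align 8)
@8: g [8B, align 8] → 16
@16: f [8B, align 4] → 24
@24: h [8B, align 8] → 32
@32: b [4B, align 4] → 36
+4 tail pad (align 8)
size 40, align 8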